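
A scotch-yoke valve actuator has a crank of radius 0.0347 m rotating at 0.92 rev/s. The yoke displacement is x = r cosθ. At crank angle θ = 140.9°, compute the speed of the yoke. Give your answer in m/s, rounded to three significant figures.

ω = 5.781 rad/s (from 0.92 rev/s).
x = r cosθ ⇒ ẋ = −rω sinθ.
|v| = rω|sinθ| = 0.0347·5.781·|sin 140.9°| = 0.1265 m/s.

0.127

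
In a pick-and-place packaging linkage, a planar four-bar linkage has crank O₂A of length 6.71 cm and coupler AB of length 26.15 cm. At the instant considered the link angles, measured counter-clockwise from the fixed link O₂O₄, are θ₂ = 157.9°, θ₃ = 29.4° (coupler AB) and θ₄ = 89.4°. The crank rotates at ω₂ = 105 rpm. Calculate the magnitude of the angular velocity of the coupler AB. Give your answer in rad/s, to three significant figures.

3.03

ω₂ = 11 rad/s (from 105 rpm).
Differentiating the loop-closure r₂e^{iθ₂}+r₃e^{iθ₃}=r₁+r₄e^{iθ₄} gives r₂ω₂e^{iθ₂}+r₃ω₃e^{iθ₃}=r₄ω₄e^{iθ₄}.
Eliminating the other unknown: ω₃ = r₂ω₂ sin(θ₄−θ₂) / [r₃ sin(θ₃−θ₄)].
Numerator sine = -0.93042; denominator sine = -0.86603.
Result = 0.0671·11·(-0.93042) / (0.2615·(-0.86603)) = +3.0312 rad/s; magnitude 3.0312 rad/s.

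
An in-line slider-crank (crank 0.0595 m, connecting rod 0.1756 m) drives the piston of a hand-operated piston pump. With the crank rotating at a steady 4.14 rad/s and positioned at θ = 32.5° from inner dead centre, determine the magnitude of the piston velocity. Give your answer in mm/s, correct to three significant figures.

ω = 4.14 rad/s
For an in-line slider-crank, x = r cosθ + √(L² − r² sin²θ), so v = −rω sinθ·[1 + r cosθ/√(L² − r² sin²θ)].
With r = 0.0595 m, L = 0.1756 m, θ = 32.5°: √(L² − r² sin²θ) = 0.17267 m.
v = −0.0595·4.14·0.53730·[1 + 0.0595·0.84339/0.17267] = -0.17082 m/s.
|v| = 0.17082 m/s = 170.82 mm/s.

171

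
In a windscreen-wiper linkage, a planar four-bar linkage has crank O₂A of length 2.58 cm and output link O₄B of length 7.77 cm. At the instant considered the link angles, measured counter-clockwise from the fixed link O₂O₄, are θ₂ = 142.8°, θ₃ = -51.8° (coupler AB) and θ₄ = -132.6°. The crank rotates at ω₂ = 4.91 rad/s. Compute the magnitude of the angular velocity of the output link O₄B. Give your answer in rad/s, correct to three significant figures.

ω₂ = 4.91 rad/s
Differentiating the loop-closure r₂e^{iθ₂}+r₃e^{iθ₃}=r₁+r₄e^{iθ₄} gives r₂ω₂e^{iθ₂}+r₃ω₃e^{iθ₃}=r₄ω₄e^{iθ₄}.
Eliminating the other unknown: ω₄ = r₂ω₂ sin(θ₂−θ₃) / [r₄ sin(θ₄−θ₃)].
Numerator sine = -0.25207; denominator sine = -0.98714.
Result = 0.0258·4.91·(-0.25207) / (0.0777·(-0.98714)) = +0.41632 rad/s; magnitude 0.41632 rad/s.

0.416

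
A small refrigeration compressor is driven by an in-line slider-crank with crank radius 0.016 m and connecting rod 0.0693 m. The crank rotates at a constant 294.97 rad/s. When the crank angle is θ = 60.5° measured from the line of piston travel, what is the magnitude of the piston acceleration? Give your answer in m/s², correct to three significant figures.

520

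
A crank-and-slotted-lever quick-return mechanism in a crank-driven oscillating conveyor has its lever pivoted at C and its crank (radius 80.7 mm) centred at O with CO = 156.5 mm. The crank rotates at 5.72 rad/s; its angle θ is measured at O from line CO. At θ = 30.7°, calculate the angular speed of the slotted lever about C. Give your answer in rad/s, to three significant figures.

1.88

ω = 5.72 rad/s
Crank pin A relative to C: A = (d + r cosθ, r sinθ); lever angle φ = atan2(r sinθ, d + r cosθ).
Differentiating tanφ: φ̇ = rω(d cosθ + r)/(d² + r² + 2dr cosθ).
d² + r² + 2dr cosθ = |CA|² = 0.0527238 m²;  d cosθ + r = +0.21527 m.
|ω_lever| = |0.0807·5.72·+0.21527| / 0.0527238 = 1.8847 rad/s.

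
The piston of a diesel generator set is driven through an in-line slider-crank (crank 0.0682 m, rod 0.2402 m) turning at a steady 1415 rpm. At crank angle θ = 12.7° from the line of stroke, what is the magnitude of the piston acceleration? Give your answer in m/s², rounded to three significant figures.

ω = 2π·1415/60 = 148.2 rad/s
x(θ) = r cosθ + √(L² − r² sin²θ); with ω constant, a = ω²·d²x/dθ².
d²x/dθ² = −r cosθ − r²(cos2θ)/√u − r⁴ sin²2θ/(4u^{3/2}),  u = L² − r² sin²θ = 0.0574712 m².
Substituting r = 0.0682 m, L = 0.2402 m, θ = 12.7°: d²x/dθ² = -0.08413 m.
a = ω²·d²x/dθ² = (148.2)²·(-0.08413) = -1847.2 m/s²;  |a| = 1847.2 m/s².

1850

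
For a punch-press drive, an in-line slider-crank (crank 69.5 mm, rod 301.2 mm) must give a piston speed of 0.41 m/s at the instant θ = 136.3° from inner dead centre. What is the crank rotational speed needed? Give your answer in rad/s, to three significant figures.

10.3

For an in-line slider-crank, |v_piston| = rω|sinθ|·[1 + r cosθ/√(L² − r² sin²θ)].
With r = 0.0695 m, L = 0.3012 m, θ = 136.3°: the bracketed kinematic factor |dx/dθ| = 0.039902 m.
ω = v/|dx/dθ| = 0.41/0.039902 = 10.275 rad/s.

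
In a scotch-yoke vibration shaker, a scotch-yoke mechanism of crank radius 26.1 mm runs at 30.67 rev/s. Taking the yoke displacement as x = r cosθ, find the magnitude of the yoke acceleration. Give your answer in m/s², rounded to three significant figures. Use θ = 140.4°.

747

ω = 192.7 rad/s (from 30.67 rev/s).
x = r cosθ ⇒ ẍ = −rω² cosθ (ω constant).
|a| = rω²|cosθ| = 0.0261·(192.7)²·|cos 140.4°| = 746.81 m/s².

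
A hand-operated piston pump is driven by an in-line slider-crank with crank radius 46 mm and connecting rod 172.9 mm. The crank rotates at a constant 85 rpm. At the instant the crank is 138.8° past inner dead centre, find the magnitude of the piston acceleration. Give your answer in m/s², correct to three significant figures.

ω = 2π·85/60 = 8.901 rad/s
x(θ) = r cosθ + √(L² − r² sin²θ); with ω constant, a = ω²·d²x/dθ².
d²x/dθ² = −r cosθ − r²(cos2θ)/√u − r⁴ sin²2θ/(4u^{3/2}),  u = L² − r² sin²θ = 0.0289763 m².
Substituting r = 0.046 m, L = 0.1729 m, θ = 138.8°: d²x/dθ² = +0.032744 m.
a = ω²·d²x/dθ² = (8.901)²·(+0.032744) = +2.5943 m/s²;  |a| = 2.5943 m/s².

2.59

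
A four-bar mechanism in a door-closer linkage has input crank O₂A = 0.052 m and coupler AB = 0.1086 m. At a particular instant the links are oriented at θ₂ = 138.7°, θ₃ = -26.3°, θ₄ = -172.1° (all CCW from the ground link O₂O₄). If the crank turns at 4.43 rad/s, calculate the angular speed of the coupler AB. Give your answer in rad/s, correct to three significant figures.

ω₂ = 4.43 rad/s
Differentiating the loop-closure r₂e^{iθ₂}+r₃e^{iθ₃}=r₁+r₄e^{iθ₄} gives r₂ω₂e^{iθ₂}+r₃ω₃e^{iθ₃}=r₄ω₄e^{iθ₄}.
Eliminating the other unknown: ω₃ = r₂ω₂ sin(θ₄−θ₂) / [r₃ sin(θ₃−θ₄)].
Numerator sine = +0.75700; denominator sine = +0.56208.
Result = 0.052·4.43·(+0.75700) / (0.1086·(+0.56208)) = +2.8567 rad/s; magnitude 2.8567 rad/s.

2.86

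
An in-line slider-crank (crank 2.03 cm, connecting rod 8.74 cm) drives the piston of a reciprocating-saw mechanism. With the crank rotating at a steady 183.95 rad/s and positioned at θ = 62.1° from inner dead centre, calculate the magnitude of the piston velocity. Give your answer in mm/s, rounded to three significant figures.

3670

ω = 183.9 rad/s
For an in-line slider-crank, x = r cosθ + √(L² − r² sin²θ), so v = −rω sinθ·[1 + r cosθ/√(L² − r² sin²θ)].
With r = 0.0203 m, L = 0.0874 m, θ = 62.1°: √(L² − r² sin²θ) = 0.085539 m.
v = −0.0203·183.9·0.88377·[1 + 0.0203·0.46793/0.085539] = -3.6666 m/s.
|v| = 3.6666 m/s = 3666.6 mm/s.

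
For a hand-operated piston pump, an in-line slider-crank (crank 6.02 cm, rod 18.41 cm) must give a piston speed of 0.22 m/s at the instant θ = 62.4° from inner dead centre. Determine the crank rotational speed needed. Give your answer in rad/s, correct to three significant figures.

For an in-line slider-crank, |v_piston| = rω|sinθ|·[1 + r cosθ/√(L² − r² sin²θ)].
With r = 0.0602 m, L = 0.1841 m, θ = 62.4°: the bracketed kinematic factor |dx/dθ| = 0.061794 m.
ω = v/|dx/dθ| = 0.22/0.061794 = 3.5602 rad/s.

3.56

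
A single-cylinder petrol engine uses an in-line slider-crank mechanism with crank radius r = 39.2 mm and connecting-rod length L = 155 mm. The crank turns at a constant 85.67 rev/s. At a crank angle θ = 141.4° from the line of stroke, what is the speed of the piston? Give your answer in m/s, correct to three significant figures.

10.5

ω = 2π·85.7 = 538.3 rad/s
For an in-line slider-crank, x = r cosθ + √(L² − r² sin²θ), so v = −rω sinθ·[1 + r cosθ/√(L² − r² sin²θ)].
With r = 0.0392 m, L = 0.155 m, θ = 141.4°: √(L² − r² sin²θ) = 0.15306 m.
v = −0.0392·538.3·0.62388·[1 + 0.0392·-0.78152/0.15306] = -10.529 m/s.
|v| = 10.529 m/s.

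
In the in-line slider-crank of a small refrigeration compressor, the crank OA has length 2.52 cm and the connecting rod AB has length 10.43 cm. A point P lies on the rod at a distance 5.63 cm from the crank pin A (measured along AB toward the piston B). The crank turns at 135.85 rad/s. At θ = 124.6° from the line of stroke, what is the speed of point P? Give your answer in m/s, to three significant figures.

ω = 135.8 rad/s.  Crank-pin speed |V_A| = rω = 3.4234 m/s, perpendicular to OA.
Rod angle: sinφ = −(r/L) sinθ ⇒ φ = -11.471°; ω_rod = −rω cosθ/√(L²−r²sin²θ) = +19.018 rad/s.
V_P = V_A + ω_rod × AP, with AP = 0.0563 m along the rod.
Components: V_Px = −rω sinθ − a·ω_rod·sinφ = -2.605 m/s;  V_Py = rω cosθ + a·ω_rod·cosφ = -0.89464 m/s.
|V_P| = √(V_Px² + V_Py²) = 2.7543 m/s.

2.75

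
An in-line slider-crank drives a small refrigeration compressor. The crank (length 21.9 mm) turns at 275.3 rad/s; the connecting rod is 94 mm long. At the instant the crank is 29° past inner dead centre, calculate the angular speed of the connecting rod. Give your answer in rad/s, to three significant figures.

ω = 275.3 rad/s
The rod makes angle φ with the slider axis where L sinφ = r sinθ; differentiating, L cosφ·φ̇ = r ω cosθ.
L cosφ = √(L² − r² sin²θ) = 0.093398 m.
|ω_rod| = r ω |cosθ| / √(L² − r² sin²θ) = 0.0219·275.3·0.87462/0.093398 = 56.459 rad/s.

56.5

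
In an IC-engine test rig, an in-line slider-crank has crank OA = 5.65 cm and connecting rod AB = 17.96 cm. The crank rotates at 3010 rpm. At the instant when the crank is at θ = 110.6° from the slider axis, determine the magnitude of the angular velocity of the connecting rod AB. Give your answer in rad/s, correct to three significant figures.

36.5

ω = 315.2 rad/s (converted from 3010 rpm).
The rod makes angle φ with the slider axis where L sinφ = r sinθ; differentiating, L cosφ·φ̇ = r ω cosθ.
L cosφ = √(L² − r² sin²θ) = 0.17164 m.
|ω_rod| = r ω |cosθ| / √(L² − r² sin²θ) = 0.0565·315.2·0.35184/0.17164 = 36.507 rad/s.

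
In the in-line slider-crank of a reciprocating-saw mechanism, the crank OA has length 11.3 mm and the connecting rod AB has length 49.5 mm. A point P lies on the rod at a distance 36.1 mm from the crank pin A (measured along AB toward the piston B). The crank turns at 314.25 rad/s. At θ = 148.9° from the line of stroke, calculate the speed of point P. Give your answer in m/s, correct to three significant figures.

ω = 314.2 rad/s.  Crank-pin speed |V_A| = rω = 3.551 m/s, perpendicular to OA.
Rod angle: sinφ = −(r/L) sinθ ⇒ φ = -6.772°; ω_rod = −rω cosθ/√(L²−r²sin²θ) = +61.858 rad/s.
V_P = V_A + ω_rod × AP, with AP = 0.0361 m along the rod.
Components: V_Px = −rω sinθ − a·ω_rod·sinφ = -1.5709 m/s;  V_Py = rω cosθ + a·ω_rod·cosφ = -0.82312 m/s.
|V_P| = √(V_Px² + V_Py²) = 1.7735 m/s.

1.77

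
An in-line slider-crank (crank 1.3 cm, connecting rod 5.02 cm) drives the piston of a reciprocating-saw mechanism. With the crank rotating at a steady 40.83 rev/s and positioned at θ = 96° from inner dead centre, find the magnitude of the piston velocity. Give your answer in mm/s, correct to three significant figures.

3220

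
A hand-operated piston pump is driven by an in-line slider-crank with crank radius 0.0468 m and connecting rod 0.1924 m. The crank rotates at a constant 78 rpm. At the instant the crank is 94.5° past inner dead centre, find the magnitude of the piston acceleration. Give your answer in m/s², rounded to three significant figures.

ω = 2π·78/60 = 8.168 rad/s
x(θ) = r cosθ + √(L² − r² sin²θ); with ω constant, a = ω²·d²x/dθ².
d²x/dθ² = −r cosθ − r²(cos2θ)/√u − r⁴ sin²2θ/(4u^{3/2}),  u = L² − r² sin²θ = 0.034841 m².
Substituting r = 0.0468 m, L = 0.1924 m, θ = 94.5°: d²x/dθ² = +0.015257 m.
a = ω²·d²x/dθ² = (8.168)²·(+0.015257) = +1.0179 m/s²;  |a| = 1.0179 m/s².

1.02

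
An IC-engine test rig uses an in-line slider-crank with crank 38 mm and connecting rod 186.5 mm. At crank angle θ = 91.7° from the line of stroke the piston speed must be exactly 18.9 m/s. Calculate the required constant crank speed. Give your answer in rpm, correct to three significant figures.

4780

For an in-line slider-crank, |v_piston| = rω|sinθ|·[1 + r cosθ/√(L² − r² sin²θ)].
With r = 0.038 m, L = 0.1865 m, θ = 91.7°: the bracketed kinematic factor |dx/dθ| = 0.037749 m.
ω = v/|dx/dθ| = 18.9/0.037749 = 500.68 rad/s.
N = 60ω/(2π) = 4781.1 rpm.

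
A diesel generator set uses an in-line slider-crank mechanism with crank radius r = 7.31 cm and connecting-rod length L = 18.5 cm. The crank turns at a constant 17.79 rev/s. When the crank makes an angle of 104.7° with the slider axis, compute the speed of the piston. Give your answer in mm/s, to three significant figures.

ω = 2π·17.8 = 111.8 rad/s
For an in-line slider-crank, x = r cosθ + √(L² − r² sin²θ), so v = −rω sinθ·[1 + r cosθ/√(L² − r² sin²θ)].
With r = 0.0731 m, L = 0.185 m, θ = 104.7°: √(L² − r² sin²θ) = 0.17095 m.
v = −0.0731·111.8·0.96727·[1 + 0.0731·-0.25376/0.17095] = -7.0459 m/s.
|v| = 7.0459 m/s = 7045.9 mm/s.

7050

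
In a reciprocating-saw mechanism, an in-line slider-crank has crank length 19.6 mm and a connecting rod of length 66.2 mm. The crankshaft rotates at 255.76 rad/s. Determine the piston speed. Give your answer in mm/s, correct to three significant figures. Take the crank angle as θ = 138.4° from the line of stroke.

ω = 255.8 rad/s
For an in-line slider-crank, x = r cosθ + √(L² − r² sin²θ), so v = −rω sinθ·[1 + r cosθ/√(L² − r² sin²θ)].
With r = 0.0196 m, L = 0.0662 m, θ = 138.4°: √(L² − r² sin²θ) = 0.064908 m.
v = −0.0196·255.8·0.66393·[1 + 0.0196·-0.74780/0.064908] = -2.5767 m/s.
|v| = 2.5767 m/s = 2576.7 mm/s.

2580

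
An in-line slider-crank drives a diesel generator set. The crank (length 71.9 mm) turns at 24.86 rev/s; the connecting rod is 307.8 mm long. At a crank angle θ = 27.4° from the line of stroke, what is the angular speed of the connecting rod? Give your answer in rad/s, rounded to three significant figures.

32.6

ω = 156.2 rad/s (converted from 24.86 rev/s).
The rod makes angle φ with the slider axis where L sinφ = r sinθ; differentiating, L cosφ·φ̇ = r ω cosθ.
L cosφ = √(L² − r² sin²θ) = 0.30602 m.
|ω_rod| = r ω |cosθ| / √(L² − r² sin²θ) = 0.0719·156.2·0.88782/0.30602 = 32.583 rad/s.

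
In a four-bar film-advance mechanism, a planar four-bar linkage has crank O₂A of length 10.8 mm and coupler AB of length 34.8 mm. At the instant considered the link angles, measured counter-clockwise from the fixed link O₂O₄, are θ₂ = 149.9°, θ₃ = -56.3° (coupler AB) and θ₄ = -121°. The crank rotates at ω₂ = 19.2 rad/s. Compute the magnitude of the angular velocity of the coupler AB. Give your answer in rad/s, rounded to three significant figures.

ω₂ = 19.2 rad/s
Differentiating the loop-closure r₂e^{iθ₂}+r₃e^{iθ₃}=r₁+r₄e^{iθ₄} gives r₂ω₂e^{iθ₂}+r₃ω₃e^{iθ₃}=r₄ω₄e^{iθ₄}.
Eliminating the other unknown: ω₃ = r₂ω₂ sin(θ₄−θ₂) / [r₃ sin(θ₃−θ₄)].
Numerator sine = +0.99988; denominator sine = +0.90408.
Result = 0.0108·19.2·(+0.99988) / (0.0348·(+0.90408)) = +6.59 rad/s; magnitude 6.59 rad/s.

6.59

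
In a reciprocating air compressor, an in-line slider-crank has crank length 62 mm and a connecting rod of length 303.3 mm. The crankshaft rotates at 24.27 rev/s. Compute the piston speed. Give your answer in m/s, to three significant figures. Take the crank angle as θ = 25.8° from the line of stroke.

ω = 2π·24.3 = 152.5 rad/s
For an in-line slider-crank, x = r cosθ + √(L² − r² sin²θ), so v = −rω sinθ·[1 + r cosθ/√(L² − r² sin²θ)].
With r = 0.062 m, L = 0.3033 m, θ = 25.8°: √(L² − r² sin²θ) = 0.3021 m.
v = −0.062·152.5·0.43523·[1 + 0.062·0.90032/0.3021] = -4.8752 m/s.
|v| = 4.8752 m/s.

4.88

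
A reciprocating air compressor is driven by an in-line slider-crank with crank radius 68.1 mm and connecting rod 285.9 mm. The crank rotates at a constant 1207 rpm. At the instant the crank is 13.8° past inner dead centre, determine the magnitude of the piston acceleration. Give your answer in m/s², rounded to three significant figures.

1290

ω = 2π·1207/60 = 126.4 rad/s
x(θ) = r cosθ + √(L² − r² sin²θ); with ω constant, a = ω²·d²x/dθ².
d²x/dθ² = −r cosθ − r²(cos2θ)/√u − r⁴ sin²2θ/(4u^{3/2}),  u = L² − r² sin²θ = 0.0814749 m².
Substituting r = 0.0681 m, L = 0.2859 m, θ = 13.8°: d²x/dθ² = -0.080582 m.
a = ω²·d²x/dθ² = (126.4)²·(-0.080582) = -1287.4 m/s²;  |a| = 1287.4 m/s².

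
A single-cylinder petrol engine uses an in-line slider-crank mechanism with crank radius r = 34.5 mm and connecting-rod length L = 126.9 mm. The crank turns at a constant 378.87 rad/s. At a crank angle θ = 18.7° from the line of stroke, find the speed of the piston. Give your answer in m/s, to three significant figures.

5.27

ω = 378.9 rad/s
For an in-line slider-crank, x = r cosθ + √(L² − r² sin²θ), so v = −rω sinθ·[1 + r cosθ/√(L² − r² sin²θ)].
With r = 0.0345 m, L = 0.1269 m, θ = 18.7°: √(L² − r² sin²θ) = 0.12642 m.
v = −0.0345·378.9·0.32061·[1 + 0.0345·0.94721/0.12642] = -5.274 m/s.
|v| = 5.274 m/s.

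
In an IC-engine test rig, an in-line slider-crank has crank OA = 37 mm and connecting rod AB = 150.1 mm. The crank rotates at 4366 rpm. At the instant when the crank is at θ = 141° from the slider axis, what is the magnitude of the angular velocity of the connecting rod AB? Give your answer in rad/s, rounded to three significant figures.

ω = 457.2 rad/s (converted from 4366 rpm).
The rod makes angle φ with the slider axis where L sinφ = r sinθ; differentiating, L cosφ·φ̇ = r ω cosθ.
L cosφ = √(L² − r² sin²θ) = 0.14828 m.
|ω_rod| = r ω |cosθ| / √(L² − r² sin²θ) = 0.037·457.2·0.77715/0.14828 = 88.66 rad/s.

88.7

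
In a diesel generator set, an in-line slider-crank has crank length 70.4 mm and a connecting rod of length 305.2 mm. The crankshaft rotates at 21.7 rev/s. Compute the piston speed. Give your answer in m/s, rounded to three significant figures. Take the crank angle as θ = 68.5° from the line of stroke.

ω = 2π·21.7 = 136.3 rad/s
For an in-line slider-crank, x = r cosθ + √(L² − r² sin²θ), so v = −rω sinθ·[1 + r cosθ/√(L² − r² sin²θ)].
With r = 0.0704 m, L = 0.3052 m, θ = 68.5°: √(L² − r² sin²θ) = 0.29809 m.
v = −0.0704·136.3·0.93042·[1 + 0.0704·0.36650/0.29809] = -9.7038 m/s.
|v| = 9.7038 m/s.

9.70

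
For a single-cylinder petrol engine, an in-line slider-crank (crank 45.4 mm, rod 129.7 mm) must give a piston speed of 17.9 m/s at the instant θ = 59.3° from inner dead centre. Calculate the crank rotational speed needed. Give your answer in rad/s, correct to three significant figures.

386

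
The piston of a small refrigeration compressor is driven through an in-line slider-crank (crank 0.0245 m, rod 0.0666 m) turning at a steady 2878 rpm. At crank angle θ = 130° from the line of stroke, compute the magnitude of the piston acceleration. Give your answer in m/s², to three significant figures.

ω = 2π·2878/60 = 301.4 rad/s
x(θ) = r cosθ + √(L² − r² sin²θ); with ω constant, a = ω²·d²x/dθ².
d²x/dθ² = −r cosθ − r²(cos2θ)/√u − r⁴ sin²2θ/(4u^{3/2}),  u = L² − r² sin²θ = 0.00408332 m².
Substituting r = 0.0245 m, L = 0.0666 m, θ = 130°: d²x/dθ² = +0.017045 m.
a = ω²·d²x/dθ² = (301.4)²·(+0.017045) = +1548.2 m/s²;  |a| = 1548.2 m/s².

1550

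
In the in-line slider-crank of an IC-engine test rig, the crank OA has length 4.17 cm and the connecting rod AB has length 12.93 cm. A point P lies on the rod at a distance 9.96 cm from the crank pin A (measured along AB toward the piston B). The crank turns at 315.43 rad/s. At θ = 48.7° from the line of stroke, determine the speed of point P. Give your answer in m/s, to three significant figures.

ω = 315.4 rad/s.  Crank-pin speed |V_A| = rω = 13.153 m/s, perpendicular to OA.
Rod angle: sinφ = −(r/L) sinθ ⇒ φ = -14.022°; ω_rod = −rω cosθ/√(L²−r²sin²θ) = -69.203 rad/s.
V_P = V_A + ω_rod × AP, with AP = 0.0996 m along the rod.
Components: V_Px = −rω sinθ − a·ω_rod·sinφ = -11.552 m/s;  V_Py = rω cosθ + a·ω_rod·cosφ = +1.9941 m/s.
|V_P| = √(V_Px² + V_Py²) = 11.723 m/s.

11.7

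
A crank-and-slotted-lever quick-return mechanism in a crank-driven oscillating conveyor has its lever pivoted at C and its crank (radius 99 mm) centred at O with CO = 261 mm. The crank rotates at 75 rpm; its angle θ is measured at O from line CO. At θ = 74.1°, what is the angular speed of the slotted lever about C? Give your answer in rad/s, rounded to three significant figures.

1.44

ω = 7.854 rad/s (from 75 rpm).
Crank pin A relative to C: A = (d + r cosθ, r sinθ); lever angle φ = atan2(r sinθ, d + r cosθ).
Differentiating tanφ: φ̇ = rω(d cosθ + r)/(d² + r² + 2dr cosθ).
d² + r² + 2dr cosθ = |CA|² = 0.0920797 m²;  d cosθ + r = +0.1705 m.
|ω_lever| = |0.099·7.854·+0.1705| / 0.0920797 = 1.4398 rad/s.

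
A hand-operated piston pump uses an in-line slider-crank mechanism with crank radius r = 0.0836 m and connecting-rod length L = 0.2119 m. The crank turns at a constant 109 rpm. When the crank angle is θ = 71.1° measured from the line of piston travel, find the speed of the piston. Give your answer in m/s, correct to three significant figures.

1.03

ω = 2π·109/60 = 11.41 rad/s
For an in-line slider-crank, x = r cosθ + √(L² − r² sin²θ), so v = −rω sinθ·[1 + r cosθ/√(L² − r² sin²θ)].
With r = 0.0836 m, L = 0.2119 m, θ = 71.1°: √(L² − r² sin²θ) = 0.19659 m.
v = −0.0836·11.41·0.94609·[1 + 0.0836·0.32392/0.19659] = -1.0272 m/s.
|v| = 1.0272 m/s.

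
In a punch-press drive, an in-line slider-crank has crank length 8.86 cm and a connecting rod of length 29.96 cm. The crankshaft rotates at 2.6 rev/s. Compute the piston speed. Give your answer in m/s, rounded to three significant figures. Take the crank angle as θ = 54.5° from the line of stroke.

ω = 2π·2.6 = 16.34 rad/s
For an in-line slider-crank, x = r cosθ + √(L² − r² sin²θ), so v = −rω sinθ·[1 + r cosθ/√(L² − r² sin²θ)].
With r = 0.0886 m, L = 0.2996 m, θ = 54.5°: √(L² − r² sin²θ) = 0.29079 m.
v = −0.0886·16.34·0.81412·[1 + 0.0886·0.58070/0.29079] = -1.3868 m/s.
|v| = 1.3868 m/s.

1.39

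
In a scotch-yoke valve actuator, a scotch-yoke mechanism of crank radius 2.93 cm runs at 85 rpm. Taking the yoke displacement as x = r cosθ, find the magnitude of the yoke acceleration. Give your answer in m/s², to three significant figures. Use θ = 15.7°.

ω = 8.901 rad/s (from 85 rpm).
x = r cosθ ⇒ ẍ = −rω² cosθ (ω constant).
|a| = rω²|cosθ| = 0.0293·(8.901)²·|cos 15.7°| = 2.2349 m/s².

2.23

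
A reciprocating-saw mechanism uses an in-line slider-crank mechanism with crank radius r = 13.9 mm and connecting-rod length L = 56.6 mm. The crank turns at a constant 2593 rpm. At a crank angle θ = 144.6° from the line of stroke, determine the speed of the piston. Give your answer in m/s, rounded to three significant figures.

ω = 2π·2593/60 = 271.5 rad/s
For an in-line slider-crank, x = r cosθ + √(L² − r² sin²θ), so v = −rω sinθ·[1 + r cosθ/√(L² − r² sin²θ)].
With r = 0.0139 m, L = 0.0566 m, θ = 144.6°: √(L² − r² sin²θ) = 0.056024 m.
v = −0.0139·271.5·0.57928·[1 + 0.0139·-0.81513/0.056024] = -1.7442 m/s.
|v| = 1.7442 m/s.

1.74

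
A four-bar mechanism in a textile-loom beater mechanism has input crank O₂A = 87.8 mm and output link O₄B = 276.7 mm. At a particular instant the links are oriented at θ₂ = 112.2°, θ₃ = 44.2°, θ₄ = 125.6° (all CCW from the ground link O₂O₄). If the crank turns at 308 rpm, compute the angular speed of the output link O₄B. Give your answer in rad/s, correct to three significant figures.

ω₂ = 32.25 rad/s (from 308 rpm).
Differentiating the loop-closure r₂e^{iθ₂}+r₃e^{iθ₃}=r₁+r₄e^{iθ₄} gives r₂ω₂e^{iθ₂}+r₃ω₃e^{iθ₃}=r₄ω₄e^{iθ₄}.
Eliminating the other unknown: ω₄ = r₂ω₂ sin(θ₂−θ₃) / [r₄ sin(θ₄−θ₃)].
Numerator sine = +0.92718; denominator sine = +0.98876.
Result = 0.0878·32.25·(+0.92718) / (0.2767·(+0.98876)) = +9.5971 rad/s; magnitude 9.5971 rad/s.

9.60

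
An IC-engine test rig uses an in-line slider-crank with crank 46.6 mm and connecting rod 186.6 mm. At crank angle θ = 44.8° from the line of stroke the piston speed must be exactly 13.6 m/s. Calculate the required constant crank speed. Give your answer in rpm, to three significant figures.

For an in-line slider-crank, |v_piston| = rω|sinθ|·[1 + r cosθ/√(L² − r² sin²θ)].
With r = 0.0466 m, L = 0.1866 m, θ = 44.8°: the bracketed kinematic factor |dx/dθ| = 0.038747 m.
ω = v/|dx/dθ| = 13.6/0.038747 = 351 rad/s.
N = 60ω/(2π) = 3351.8 rpm.

3350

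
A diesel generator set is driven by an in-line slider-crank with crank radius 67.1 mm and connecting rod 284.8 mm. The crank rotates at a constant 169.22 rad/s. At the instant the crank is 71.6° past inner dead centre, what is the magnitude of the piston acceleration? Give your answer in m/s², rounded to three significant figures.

237

ω = 169.2 rad/s
x(θ) = r cosθ + √(L² − r² sin²θ); with ω constant, a = ω²·d²x/dθ².
d²x/dθ² = −r cosθ − r²(cos2θ)/√u − r⁴ sin²2θ/(4u^{3/2}),  u = L² − r² sin²θ = 0.0770572 m².
Substituting r = 0.0671 m, L = 0.2848 m, θ = 71.6°: d²x/dθ² = -0.0082776 m.
a = ω²·d²x/dθ² = (169.2)²·(-0.0082776) = -237.03 m/s²;  |a| = 237.03 m/s².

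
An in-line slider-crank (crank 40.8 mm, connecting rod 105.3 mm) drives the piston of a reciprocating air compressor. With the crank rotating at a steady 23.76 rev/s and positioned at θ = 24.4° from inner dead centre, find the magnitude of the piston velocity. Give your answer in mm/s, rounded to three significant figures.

3420

ω = 2π·23.8 = 149.3 rad/s
For an in-line slider-crank, x = r cosθ + √(L² − r² sin²θ), so v = −rω sinθ·[1 + r cosθ/√(L² − r² sin²θ)].
With r = 0.0408 m, L = 0.1053 m, θ = 24.4°: √(L² − r² sin²θ) = 0.10394 m.
v = −0.0408·149.3·0.41310·[1 + 0.0408·0.91068/0.10394] = -3.4157 m/s.
|v| = 3.4157 m/s = 3415.7 mm/s.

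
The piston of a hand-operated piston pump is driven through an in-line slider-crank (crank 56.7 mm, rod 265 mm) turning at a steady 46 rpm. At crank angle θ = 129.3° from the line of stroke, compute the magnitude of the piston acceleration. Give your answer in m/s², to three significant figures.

ω = 2π·46/60 = 4.817 rad/s
x(θ) = r cosθ + √(L² − r² sin²θ); with ω constant, a = ω²·d²x/dθ².
d²x/dθ² = −r cosθ − r²(cos2θ)/√u − r⁴ sin²2θ/(4u^{3/2}),  u = L² − r² sin²θ = 0.0682998 m².
Substituting r = 0.0567 m, L = 0.265 m, θ = 129.3°: d²x/dθ² = +0.038205 m.
a = ω²·d²x/dθ² = (4.817)²·(+0.038205) = +0.88653 m/s²;  |a| = 0.88653 m/s².

0.887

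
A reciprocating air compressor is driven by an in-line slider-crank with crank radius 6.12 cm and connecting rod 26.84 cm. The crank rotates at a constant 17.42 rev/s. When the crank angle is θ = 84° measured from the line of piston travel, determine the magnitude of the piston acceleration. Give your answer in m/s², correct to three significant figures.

ω = 2π·17.4 = 109.5 rad/s
x(θ) = r cosθ + √(L² − r² sin²θ); with ω constant, a = ω²·d²x/dθ².
d²x/dθ² = −r cosθ − r²(cos2θ)/√u − r⁴ sin²2θ/(4u^{3/2}),  u = L² − r² sin²θ = 0.068334 m².
Substituting r = 0.0612 m, L = 0.2684 m, θ = 84°: d²x/dθ² = +0.0076092 m.
a = ω²·d²x/dθ² = (109.5)²·(+0.0076092) = +91.158 m/s²;  |a| = 91.158 m/s².

91.2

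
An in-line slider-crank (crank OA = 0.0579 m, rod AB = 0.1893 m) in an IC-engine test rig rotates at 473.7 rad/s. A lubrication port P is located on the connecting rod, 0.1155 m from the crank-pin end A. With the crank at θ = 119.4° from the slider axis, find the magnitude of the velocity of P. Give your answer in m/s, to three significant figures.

ω = 473.7 rad/s.  Crank-pin speed |V_A| = rω = 27.427 m/s, perpendicular to OA.
Rod angle: sinφ = −(r/L) sinθ ⇒ φ = -15.454°; ω_rod = −rω cosθ/√(L²−r²sin²θ) = +73.794 rad/s.
V_P = V_A + ω_rod × AP, with AP = 0.1155 m along the rod.
Components: V_Px = −rω sinθ − a·ω_rod·sinφ = -21.624 m/s;  V_Py = rω cosθ + a·ω_rod·cosφ = -5.2491 m/s.
|V_P| = √(V_Px² + V_Py²) = 22.252 m/s.

22.3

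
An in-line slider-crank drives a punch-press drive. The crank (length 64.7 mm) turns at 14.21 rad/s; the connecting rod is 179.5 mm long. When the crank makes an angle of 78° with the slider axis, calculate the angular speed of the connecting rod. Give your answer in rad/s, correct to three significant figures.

ω = 14.21 rad/s
The rod makes angle φ with the slider axis where L sinφ = r sinθ; differentiating, L cosφ·φ̇ = r ω cosθ.
L cosφ = √(L² − r² sin²θ) = 0.16797 m.
|ω_rod| = r ω |cosθ| / √(L² − r² sin²θ) = 0.0647·14.21·0.20791/0.16797 = 1.138 rad/s.

1.14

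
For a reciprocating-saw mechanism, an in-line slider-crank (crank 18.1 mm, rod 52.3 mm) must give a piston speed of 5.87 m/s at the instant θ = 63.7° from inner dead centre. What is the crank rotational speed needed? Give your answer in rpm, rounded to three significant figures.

2970

For an in-line slider-crank, |v_piston| = rω|sinθ|·[1 + r cosθ/√(L² − r² sin²θ)].
With r = 0.0181 m, L = 0.0523 m, θ = 63.7°: the bracketed kinematic factor |dx/dθ| = 0.018844 m.
ω = v/|dx/dθ| = 5.87/0.018844 = 311.51 rad/s.
N = 60ω/(2π) = 2974.7 rpm.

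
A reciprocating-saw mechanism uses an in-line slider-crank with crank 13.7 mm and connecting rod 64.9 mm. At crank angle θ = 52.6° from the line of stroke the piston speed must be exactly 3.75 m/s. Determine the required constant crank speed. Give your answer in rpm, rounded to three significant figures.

2910

For an in-line slider-crank, |v_piston| = rω|sinθ|·[1 + r cosθ/√(L² − r² sin²θ)].
With r = 0.0137 m, L = 0.0649 m, θ = 52.6°: the bracketed kinematic factor |dx/dθ| = 0.012299 m.
ω = v/|dx/dθ| = 3.75/0.012299 = 304.9 rad/s.
N = 60ω/(2π) = 2911.6 rpm.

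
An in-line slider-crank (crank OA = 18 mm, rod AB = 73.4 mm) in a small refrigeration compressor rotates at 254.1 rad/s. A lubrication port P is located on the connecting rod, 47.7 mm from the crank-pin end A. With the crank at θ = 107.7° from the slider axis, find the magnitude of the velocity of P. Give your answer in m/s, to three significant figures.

4.17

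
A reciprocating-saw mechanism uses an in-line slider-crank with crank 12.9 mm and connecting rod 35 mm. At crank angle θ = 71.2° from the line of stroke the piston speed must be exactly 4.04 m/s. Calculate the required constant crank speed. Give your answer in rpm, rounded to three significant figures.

2800

For an in-line slider-crank, |v_piston| = rω|sinθ|·[1 + r cosθ/√(L² − r² sin²θ)].
With r = 0.0129 m, L = 0.035 m, θ = 71.2°: the bracketed kinematic factor |dx/dθ| = 0.01376 m.
ω = v/|dx/dθ| = 4.04/0.01376 = 293.61 rad/s.
N = 60ω/(2π) = 2803.8 rpm.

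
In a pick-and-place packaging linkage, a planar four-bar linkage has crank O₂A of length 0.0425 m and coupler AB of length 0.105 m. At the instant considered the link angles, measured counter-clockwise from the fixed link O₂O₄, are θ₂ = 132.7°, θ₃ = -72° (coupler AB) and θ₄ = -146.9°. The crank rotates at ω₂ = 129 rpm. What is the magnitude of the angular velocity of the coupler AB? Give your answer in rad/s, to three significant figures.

ω₂ = 13.51 rad/s (from 129 rpm).
Differentiating the loop-closure r₂e^{iθ₂}+r₃e^{iθ₃}=r₁+r₄e^{iθ₄} gives r₂ω₂e^{iθ₂}+r₃ω₃e^{iθ₃}=r₄ω₄e^{iθ₄}.
Eliminating the other unknown: ω₃ = r₂ω₂ sin(θ₄−θ₂) / [r₃ sin(θ₃−θ₄)].
Numerator sine = +0.98600; denominator sine = +0.96547.
Result = 0.0425·13.51·(+0.98600) / (0.105·(+0.96547)) = +5.5841 rad/s; magnitude 5.5841 rad/s.

5.58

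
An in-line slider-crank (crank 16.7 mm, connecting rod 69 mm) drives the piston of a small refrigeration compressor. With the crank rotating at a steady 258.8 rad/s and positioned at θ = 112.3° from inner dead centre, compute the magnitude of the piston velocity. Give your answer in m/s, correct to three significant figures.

3.62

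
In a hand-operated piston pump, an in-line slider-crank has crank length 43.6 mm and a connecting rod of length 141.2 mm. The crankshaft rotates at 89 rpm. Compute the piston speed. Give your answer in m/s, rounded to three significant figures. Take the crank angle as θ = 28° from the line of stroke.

ω = 2π·89/60 = 9.32 rad/s
For an in-line slider-crank, x = r cosθ + √(L² − r² sin²θ), so v = −rω sinθ·[1 + r cosθ/√(L² − r² sin²θ)].
With r = 0.0436 m, L = 0.1412 m, θ = 28°: √(L² − r² sin²θ) = 0.13971 m.
v = −0.0436·9.32·0.46947·[1 + 0.0436·0.88295/0.13971] = -0.24334 m/s.
|v| = 0.24334 m/s.

0.243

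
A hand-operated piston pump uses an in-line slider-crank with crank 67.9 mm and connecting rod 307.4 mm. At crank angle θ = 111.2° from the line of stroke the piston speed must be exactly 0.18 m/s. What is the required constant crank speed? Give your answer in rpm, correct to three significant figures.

29.6

For an in-line slider-crank, |v_piston| = rω|sinθ|·[1 + r cosθ/√(L² − r² sin²θ)].
With r = 0.0679 m, L = 0.3074 m, θ = 111.2°: the bracketed kinematic factor |dx/dθ| = 0.058137 m.
ω = v/|dx/dθ| = 0.18/0.058137 = 3.0961 rad/s.
N = 60ω/(2π) = 29.566 rpm.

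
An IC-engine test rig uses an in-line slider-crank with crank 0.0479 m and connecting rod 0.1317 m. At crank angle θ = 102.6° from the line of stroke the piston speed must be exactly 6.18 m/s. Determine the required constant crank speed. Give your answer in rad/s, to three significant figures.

144

For an in-line slider-crank, |v_piston| = rω|sinθ|·[1 + r cosθ/√(L² − r² sin²θ)].
With r = 0.0479 m, L = 0.1317 m, θ = 102.6°: the bracketed kinematic factor |dx/dθ| = 0.042779 m.
ω = v/|dx/dθ| = 6.18/0.042779 = 144.46 rad/s.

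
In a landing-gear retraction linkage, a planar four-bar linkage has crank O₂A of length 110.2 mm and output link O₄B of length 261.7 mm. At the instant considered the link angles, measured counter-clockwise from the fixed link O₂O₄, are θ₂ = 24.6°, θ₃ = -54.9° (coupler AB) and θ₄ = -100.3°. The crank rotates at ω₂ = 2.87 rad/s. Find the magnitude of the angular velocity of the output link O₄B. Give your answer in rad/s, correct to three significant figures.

ω₂ = 2.87 rad/s
Differentiating the loop-closure r₂e^{iθ₂}+r₃e^{iθ₃}=r₁+r₄e^{iθ₄} gives r₂ω₂e^{iθ₂}+r₃ω₃e^{iθ₃}=r₄ω₄e^{iθ₄}.
Eliminating the other unknown: ω₄ = r₂ω₂ sin(θ₂−θ₃) / [r₄ sin(θ₄−θ₃)].
Numerator sine = +0.98325; denominator sine = -0.71203.
Result = 0.1102·2.87·(+0.98325) / (0.2617·(-0.71203)) = -1.6689 rad/s; magnitude 1.6689 rad/s.

1.67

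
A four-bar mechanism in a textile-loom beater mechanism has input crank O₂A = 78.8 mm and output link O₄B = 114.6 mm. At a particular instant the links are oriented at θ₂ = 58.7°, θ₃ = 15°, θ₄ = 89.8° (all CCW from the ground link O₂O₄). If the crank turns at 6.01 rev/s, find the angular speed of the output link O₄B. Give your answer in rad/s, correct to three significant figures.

ω₂ = 37.76 rad/s (from 6.01 rev/s).
Differentiating the loop-closure r₂e^{iθ₂}+r₃e^{iθ₃}=r₁+r₄e^{iθ₄} gives r₂ω₂e^{iθ₂}+r₃ω₃e^{iθ₃}=r₄ω₄e^{iθ₄}.
Eliminating the other unknown: ω₄ = r₂ω₂ sin(θ₂−θ₃) / [r₄ sin(θ₄−θ₃)].
Numerator sine = +0.69088; denominator sine = +0.96502.
Result = 0.0788·37.76·(+0.69088) / (0.1146·(+0.96502)) = +18.589 rad/s; magnitude 18.589 rad/s.

18.6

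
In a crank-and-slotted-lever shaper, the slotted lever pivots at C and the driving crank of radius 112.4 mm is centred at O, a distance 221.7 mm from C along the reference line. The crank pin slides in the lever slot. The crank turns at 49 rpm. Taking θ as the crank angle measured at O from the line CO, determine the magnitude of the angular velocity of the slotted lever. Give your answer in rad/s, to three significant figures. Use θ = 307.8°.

1.55

ω = 5.131 rad/s (from 49 rpm).
Crank pin A relative to C: A = (d + r cosθ, r sinθ); lever angle φ = atan2(r sinθ, d + r cosθ).
Differentiating tanφ: φ̇ = rω(d cosθ + r)/(d² + r² + 2dr cosθ).
d² + r² + 2dr cosθ = |CA|² = 0.0923308 m²;  d cosθ + r = +0.24828 m.
|ω_lever| = |0.1124·5.131·+0.24828| / 0.0923308 = 1.5509 rad/s.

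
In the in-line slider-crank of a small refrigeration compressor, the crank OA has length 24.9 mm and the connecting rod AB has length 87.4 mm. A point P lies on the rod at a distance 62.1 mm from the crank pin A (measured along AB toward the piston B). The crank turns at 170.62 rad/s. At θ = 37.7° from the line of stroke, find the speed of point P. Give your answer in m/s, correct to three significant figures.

3.17

ω = 170.6 rad/s.  Crank-pin speed |V_A| = rω = 4.2484 m/s, perpendicular to OA.
Rod angle: sinφ = −(r/L) sinθ ⇒ φ = -10.033°; ω_rod = −rω cosθ/√(L²−r²sin²θ) = -39.058 rad/s.
V_P = V_A + ω_rod × AP, with AP = 0.0621 m along the rod.
Components: V_Px = −rω sinθ − a·ω_rod·sinφ = -3.0206 m/s;  V_Py = rω cosθ + a·ω_rod·cosφ = +0.97306 m/s.
|V_P| = √(V_Px² + V_Py²) = 3.1735 m/s.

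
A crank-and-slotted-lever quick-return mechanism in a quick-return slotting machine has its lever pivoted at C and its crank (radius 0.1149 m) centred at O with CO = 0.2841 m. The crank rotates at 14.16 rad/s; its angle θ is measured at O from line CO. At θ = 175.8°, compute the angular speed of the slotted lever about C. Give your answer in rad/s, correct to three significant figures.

9.51

ω = 14.16 rad/s
Crank pin A relative to C: A = (d + r cosθ, r sinθ); lever angle φ = atan2(r sinθ, d + r cosθ).
Differentiating tanφ: φ̇ = rω(d cosθ + r)/(d² + r² + 2dr cosθ).
d² + r² + 2dr cosθ = |CA|² = 0.028804 m²;  d cosθ + r = -0.16844 m.
|ω_lever| = |0.1149·14.16·-0.16844| / 0.028804 = 9.5141 rad/s.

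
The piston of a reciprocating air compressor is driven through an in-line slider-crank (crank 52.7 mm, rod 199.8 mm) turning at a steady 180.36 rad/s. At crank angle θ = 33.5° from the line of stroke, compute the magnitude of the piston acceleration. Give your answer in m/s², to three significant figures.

1620

ω = 180.4 rad/s
x(θ) = r cosθ + √(L² − r² sin²θ); with ω constant, a = ω²·d²x/dθ².
d²x/dθ² = −r cosθ − r²(cos2θ)/√u − r⁴ sin²2θ/(4u^{3/2}),  u = L² − r² sin²θ = 0.039074 m².
Substituting r = 0.0527 m, L = 0.1998 m, θ = 33.5°: d²x/dθ² = -0.049647 m.
a = ω²·d²x/dθ² = (180.4)²·(-0.049647) = -1615 m/s²;  |a| = 1615 m/s².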